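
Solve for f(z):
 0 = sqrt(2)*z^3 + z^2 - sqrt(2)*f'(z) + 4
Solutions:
 f(z) = C1 + z^4/4 + sqrt(2)*z^3/6 + 2*sqrt(2)*z


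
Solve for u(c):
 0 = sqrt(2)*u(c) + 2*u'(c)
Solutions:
 u(c) = C1*exp(-sqrt(2)*c/2)


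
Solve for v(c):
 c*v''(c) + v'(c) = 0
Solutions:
 v(c) = C1 + C2*log(c)


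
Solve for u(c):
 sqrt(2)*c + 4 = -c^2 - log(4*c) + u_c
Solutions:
 u(c) = C1 + c^3/3 + sqrt(2)*c^2/2 + c*log(c) + c*log(4) + 3*c


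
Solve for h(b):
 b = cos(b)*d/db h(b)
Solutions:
 h(b) = C1 + Integral(b/cos(b), b)


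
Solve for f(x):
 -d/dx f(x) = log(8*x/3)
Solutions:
 f(x) = C1 - x*log(x) + x*log(3/8) + x


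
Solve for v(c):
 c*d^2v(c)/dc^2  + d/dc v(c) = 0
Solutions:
 v(c) = C1 + C2*log(c)


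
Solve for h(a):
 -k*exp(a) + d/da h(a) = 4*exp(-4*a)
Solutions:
 h(a) = C1 + k*exp(a) - exp(-4*a)


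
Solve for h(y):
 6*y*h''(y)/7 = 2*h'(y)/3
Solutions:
 h(y) = C1 + C2*y^(16/9)


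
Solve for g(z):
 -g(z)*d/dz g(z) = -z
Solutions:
 g(z) = -sqrt(C1 + z^2)
 g(z) = sqrt(C1 + z^2)


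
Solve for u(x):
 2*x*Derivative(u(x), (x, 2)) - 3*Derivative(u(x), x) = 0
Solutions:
 u(x) = C1 + C2*x^(5/2)


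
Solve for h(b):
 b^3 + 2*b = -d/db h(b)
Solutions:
 h(b) = C1 - b^4/4 - b^2


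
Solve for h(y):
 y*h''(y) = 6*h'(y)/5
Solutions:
 h(y) = C1 + C2*y^(11/5)


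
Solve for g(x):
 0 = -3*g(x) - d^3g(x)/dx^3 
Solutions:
 g(x) = C3*exp(-3^(1/3)*x) + (C1*sin(3^(5/6)*x/2) + C2*cos(3^(5/6)*x/2))*exp(3^(1/3)*x/2)


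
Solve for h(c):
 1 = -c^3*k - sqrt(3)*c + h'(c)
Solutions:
 h(c) = C1 + c^4*k/4 + sqrt(3)*c^2/2 + c


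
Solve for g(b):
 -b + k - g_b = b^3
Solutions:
 g(b) = C1 - b^4/4 - b^2/2 + b*k


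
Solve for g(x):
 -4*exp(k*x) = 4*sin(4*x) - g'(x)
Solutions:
 g(x) = C1 - cos(4*x) + 4*exp(k*x)/k


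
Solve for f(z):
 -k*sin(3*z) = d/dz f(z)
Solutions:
 f(z) = C1 + k*cos(3*z)/3


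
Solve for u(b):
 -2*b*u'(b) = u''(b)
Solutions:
 u(b) = C1 + C2*erf(b)


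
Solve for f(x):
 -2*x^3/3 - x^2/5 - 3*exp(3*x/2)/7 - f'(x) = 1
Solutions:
 f(x) = C1 - x^4/6 - x^3/15 - x - 2*exp(3*x/2)/7


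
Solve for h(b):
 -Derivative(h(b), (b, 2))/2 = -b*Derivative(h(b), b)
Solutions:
 h(b) = C1 + C2*erfi(b)


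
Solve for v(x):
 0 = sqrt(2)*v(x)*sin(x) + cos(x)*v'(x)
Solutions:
 v(x) = C1*cos(x)^(sqrt(2))


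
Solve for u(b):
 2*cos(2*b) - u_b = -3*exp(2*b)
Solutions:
 u(b) = C1 + 3*exp(2*b)/2 + sin(2*b)


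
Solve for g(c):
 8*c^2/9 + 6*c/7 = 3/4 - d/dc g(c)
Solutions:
 g(c) = C1 - 8*c^3/27 - 3*c^2/7 + 3*c/4


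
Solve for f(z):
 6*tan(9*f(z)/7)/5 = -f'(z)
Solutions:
 f(z) = -7*asin(C1*exp(-54*z/35))/9 + 7*pi/9
 f(z) = 7*asin(C1*exp(-54*z/35))/9


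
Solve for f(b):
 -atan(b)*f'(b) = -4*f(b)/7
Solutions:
 f(b) = C1*exp(4*Integral(1/atan(b), b)/7)


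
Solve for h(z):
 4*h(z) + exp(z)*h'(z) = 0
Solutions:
 h(z) = C1*exp(4*exp(-z))


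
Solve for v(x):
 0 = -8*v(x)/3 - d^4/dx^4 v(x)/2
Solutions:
 v(x) = (C1*sin(sqrt(2)*3^(3/4)*x/3) + C2*cos(sqrt(2)*3^(3/4)*x/3))*exp(-sqrt(2)*3^(3/4)*x/3) + (C3*sin(sqrt(2)*3^(3/4)*x/3) + C4*cos(sqrt(2)*3^(3/4)*x/3))*exp(sqrt(2)*3^(3/4)*x/3)


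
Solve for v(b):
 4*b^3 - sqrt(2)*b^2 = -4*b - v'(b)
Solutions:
 v(b) = C1 - b^4 + sqrt(2)*b^3/3 - 2*b^2


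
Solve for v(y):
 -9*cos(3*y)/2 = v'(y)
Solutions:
 v(y) = C1 - 3*sin(3*y)/2


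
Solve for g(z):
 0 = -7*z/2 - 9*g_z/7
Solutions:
 g(z) = C1 - 49*z^2/36


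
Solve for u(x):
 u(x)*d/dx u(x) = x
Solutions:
 u(x) = -sqrt(C1 + x^2)
 u(x) = sqrt(C1 + x^2)


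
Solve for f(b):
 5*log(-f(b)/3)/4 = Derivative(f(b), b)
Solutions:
 -4*Integral(1/(log(-_y) - log(3)), (_y, f(b)))/5 = C1 - b


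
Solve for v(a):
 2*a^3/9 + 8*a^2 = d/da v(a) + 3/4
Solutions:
 v(a) = C1 + a^4/18 + 8*a^3/3 - 3*a/4


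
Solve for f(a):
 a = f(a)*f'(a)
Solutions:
 f(a) = -sqrt(C1 + a^2)
 f(a) = sqrt(C1 + a^2)


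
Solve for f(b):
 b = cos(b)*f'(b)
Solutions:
 f(b) = C1 + Integral(b/cos(b), b)


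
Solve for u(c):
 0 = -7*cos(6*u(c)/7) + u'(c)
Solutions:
 -7*c - 7*log(sin(6*u(c)/7) - 1)/12 + 7*log(sin(6*u(c)/7) + 1)/12 = C1


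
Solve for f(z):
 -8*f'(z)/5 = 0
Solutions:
 f(z) = C1


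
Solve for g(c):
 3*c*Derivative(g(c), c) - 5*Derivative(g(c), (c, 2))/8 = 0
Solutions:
 g(c) = C1 + C2*erfi(2*sqrt(15)*c/5)


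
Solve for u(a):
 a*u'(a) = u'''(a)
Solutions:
 u(a) = C1 + Integral(C2*airyai(a) + C3*airybi(a), a)


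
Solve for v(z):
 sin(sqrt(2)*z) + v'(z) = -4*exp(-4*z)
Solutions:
 v(z) = C1 + sqrt(2)*cos(sqrt(2)*z)/2 + exp(-4*z)


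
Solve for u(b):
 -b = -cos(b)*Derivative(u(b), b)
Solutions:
 u(b) = C1 + Integral(b/cos(b), b)


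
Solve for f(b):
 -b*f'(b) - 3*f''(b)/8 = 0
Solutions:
 f(b) = C1 + C2*erf(2*sqrt(3)*b/3)


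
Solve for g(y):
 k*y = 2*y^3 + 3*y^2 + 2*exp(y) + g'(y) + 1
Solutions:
 g(y) = C1 + k*y^2/2 - y^4/2 - y^3 - y - 2*exp(y)


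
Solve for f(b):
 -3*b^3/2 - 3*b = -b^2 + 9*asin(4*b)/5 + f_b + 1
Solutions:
 f(b) = C1 - 3*b^4/8 + b^3/3 - 3*b^2/2 - 9*b*asin(4*b)/5 - b - 9*sqrt(1 - 16*b^2)/20


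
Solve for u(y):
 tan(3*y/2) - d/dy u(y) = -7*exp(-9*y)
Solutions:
 u(y) = C1 + log(tan(3*y/2)^2 + 1)/3 - 7*exp(-9*y)/9


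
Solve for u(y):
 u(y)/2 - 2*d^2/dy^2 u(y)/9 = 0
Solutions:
 u(y) = C1*exp(-3*y/2) + C2*exp(3*y/2)


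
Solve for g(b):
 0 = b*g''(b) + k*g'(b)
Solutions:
 g(b) = C1 + b^(1 - re(k))*(C2*sin(log(b)*Abs(im(k))) + C3*cos(log(b)*im(k)))


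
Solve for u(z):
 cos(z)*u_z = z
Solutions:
 u(z) = C1 + Integral(z/cos(z), z)


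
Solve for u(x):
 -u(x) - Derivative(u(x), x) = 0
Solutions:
 u(x) = C1*exp(-x)


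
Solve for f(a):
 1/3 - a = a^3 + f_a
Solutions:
 f(a) = C1 - a^4/4 - a^2/2 + a/3


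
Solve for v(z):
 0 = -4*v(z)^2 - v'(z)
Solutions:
 v(z) = 1/(C1 + 4*z)


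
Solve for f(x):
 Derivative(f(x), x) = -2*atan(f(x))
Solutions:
 Integral(1/atan(_y), (_y, f(x))) = C1 - 2*x


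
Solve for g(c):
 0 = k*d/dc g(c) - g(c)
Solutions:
 g(c) = C1*exp(c/k)


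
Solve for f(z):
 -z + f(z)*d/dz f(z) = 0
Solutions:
 f(z) = -sqrt(C1 + z^2)
 f(z) = sqrt(C1 + z^2)


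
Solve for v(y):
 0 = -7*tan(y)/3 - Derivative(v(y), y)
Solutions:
 v(y) = C1 + 7*log(cos(y))/3


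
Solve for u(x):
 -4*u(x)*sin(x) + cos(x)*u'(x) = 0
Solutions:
 u(x) = C1/cos(x)^4


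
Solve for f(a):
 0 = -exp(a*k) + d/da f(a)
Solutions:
 f(a) = C1 + exp(a*k)/k


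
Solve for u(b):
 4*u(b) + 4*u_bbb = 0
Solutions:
 u(b) = C3*exp(-b) + (C1*sin(sqrt(3)*b/2) + C2*cos(sqrt(3)*b/2))*exp(b/2)


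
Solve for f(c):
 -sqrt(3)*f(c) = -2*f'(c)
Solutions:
 f(c) = C1*exp(sqrt(3)*c/2)


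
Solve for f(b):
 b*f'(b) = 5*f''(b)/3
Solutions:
 f(b) = C1 + C2*erfi(sqrt(30)*b/10)


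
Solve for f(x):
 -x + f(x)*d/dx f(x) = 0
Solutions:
 f(x) = -sqrt(C1 + x^2)
 f(x) = sqrt(C1 + x^2)


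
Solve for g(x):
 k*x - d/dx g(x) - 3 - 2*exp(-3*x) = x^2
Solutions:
 g(x) = C1 + k*x^2/2 - x^3/3 - 3*x + 2*exp(-3*x)/3


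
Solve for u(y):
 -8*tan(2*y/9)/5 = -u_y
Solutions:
 u(y) = C1 - 36*log(cos(2*y/9))/5


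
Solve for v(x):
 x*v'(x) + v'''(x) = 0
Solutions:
 v(x) = C1 + Integral(C2*airyai(-x) + C3*airybi(-x), x)


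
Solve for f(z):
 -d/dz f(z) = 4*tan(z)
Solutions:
 f(z) = C1 + 4*log(cos(z))


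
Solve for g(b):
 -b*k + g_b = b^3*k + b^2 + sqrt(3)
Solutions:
 g(b) = C1 + b^4*k/4 + b^3/3 + b^2*k/2 + sqrt(3)*b


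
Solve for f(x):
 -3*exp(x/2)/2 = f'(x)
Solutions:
 f(x) = C1 - 3*exp(x/2)


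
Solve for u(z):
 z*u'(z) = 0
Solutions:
 u(z) = C1


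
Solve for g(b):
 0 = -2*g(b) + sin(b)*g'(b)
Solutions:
 g(b) = C1*(cos(b) - 1)/(cos(b) + 1)


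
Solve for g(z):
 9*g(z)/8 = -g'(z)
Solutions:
 g(z) = C1*exp(-9*z/8)


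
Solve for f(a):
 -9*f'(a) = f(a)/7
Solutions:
 f(a) = C1*exp(-a/63)


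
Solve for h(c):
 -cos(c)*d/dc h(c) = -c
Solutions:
 h(c) = C1 + Integral(c/cos(c), c)


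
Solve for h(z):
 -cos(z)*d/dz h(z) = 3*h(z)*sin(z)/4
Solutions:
 h(z) = C1*cos(z)^(3/4)


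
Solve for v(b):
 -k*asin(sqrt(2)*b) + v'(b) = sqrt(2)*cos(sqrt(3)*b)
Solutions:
 v(b) = C1 + k*(b*asin(sqrt(2)*b) + sqrt(2)*sqrt(1 - 2*b^2)/2) + sqrt(6)*sin(sqrt(3)*b)/3


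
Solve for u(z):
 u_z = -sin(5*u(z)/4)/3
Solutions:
 z/3 + 2*log(cos(5*u(z)/4) - 1)/5 - 2*log(cos(5*u(z)/4) + 1)/5 = C1


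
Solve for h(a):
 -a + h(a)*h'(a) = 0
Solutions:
 h(a) = -sqrt(C1 + a^2)
 h(a) = sqrt(C1 + a^2)


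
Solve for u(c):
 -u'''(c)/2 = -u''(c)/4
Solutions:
 u(c) = C1 + C2*c + C3*exp(c/2)


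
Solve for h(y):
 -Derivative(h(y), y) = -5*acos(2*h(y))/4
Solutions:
 Integral(1/acos(2*_y), (_y, h(y))) = C1 + 5*y/4


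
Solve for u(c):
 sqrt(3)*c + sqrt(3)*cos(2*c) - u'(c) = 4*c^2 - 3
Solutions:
 u(c) = C1 - 4*c^3/3 + sqrt(3)*c^2/2 + 3*c + sqrt(3)*sin(2*c)/2


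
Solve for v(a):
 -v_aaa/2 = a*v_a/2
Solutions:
 v(a) = C1 + Integral(C2*airyai(-a) + C3*airybi(-a), a)


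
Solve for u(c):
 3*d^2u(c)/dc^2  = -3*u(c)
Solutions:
 u(c) = C1*sin(c) + C2*cos(c)


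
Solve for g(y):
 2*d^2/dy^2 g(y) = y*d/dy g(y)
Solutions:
 g(y) = C1 + C2*erfi(y/2)


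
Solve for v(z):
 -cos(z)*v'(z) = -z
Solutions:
 v(z) = C1 + Integral(z/cos(z), z)


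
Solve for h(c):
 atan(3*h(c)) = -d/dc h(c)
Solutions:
 Integral(1/atan(3*_y), (_y, h(c))) = C1 - c


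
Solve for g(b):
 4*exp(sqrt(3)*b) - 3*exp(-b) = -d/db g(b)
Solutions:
 g(b) = C1 - 4*sqrt(3)*exp(sqrt(3)*b)/3 - 3*exp(-b)


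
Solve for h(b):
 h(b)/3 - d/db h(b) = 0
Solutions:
 h(b) = C1*exp(b/3)


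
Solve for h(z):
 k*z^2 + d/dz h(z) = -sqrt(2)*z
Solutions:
 h(z) = C1 - k*z^3/3 - sqrt(2)*z^2/2


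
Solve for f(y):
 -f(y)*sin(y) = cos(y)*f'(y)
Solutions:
 f(y) = C1*cos(y)


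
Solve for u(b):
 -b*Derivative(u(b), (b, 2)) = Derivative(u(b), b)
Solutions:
 u(b) = C1 + C2*log(b)


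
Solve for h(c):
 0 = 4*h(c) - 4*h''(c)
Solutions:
 h(c) = C1*exp(-c) + C2*exp(c)


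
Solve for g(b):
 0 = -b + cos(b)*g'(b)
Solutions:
 g(b) = C1 + Integral(b/cos(b), b)


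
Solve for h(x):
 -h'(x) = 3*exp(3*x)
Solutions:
 h(x) = C1 - exp(3*x)


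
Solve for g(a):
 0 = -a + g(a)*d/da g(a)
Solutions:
 g(a) = -sqrt(C1 + a^2)
 g(a) = sqrt(C1 + a^2)


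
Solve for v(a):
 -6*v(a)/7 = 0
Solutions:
 v(a) = 0


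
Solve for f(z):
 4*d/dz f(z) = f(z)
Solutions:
 f(z) = C1*exp(z/4)


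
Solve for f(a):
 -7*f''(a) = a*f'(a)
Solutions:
 f(a) = C1 + C2*erf(sqrt(14)*a/14)


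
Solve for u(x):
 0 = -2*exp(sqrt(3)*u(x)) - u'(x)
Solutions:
 u(x) = sqrt(3)*(2*log(1/(C1 + 2*x)) - log(3))/6


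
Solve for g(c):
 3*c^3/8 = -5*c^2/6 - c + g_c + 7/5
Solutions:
 g(c) = C1 + 3*c^4/32 + 5*c^3/18 + c^2/2 - 7*c/5


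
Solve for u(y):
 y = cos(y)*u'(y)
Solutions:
 u(y) = C1 + Integral(y/cos(y), y)


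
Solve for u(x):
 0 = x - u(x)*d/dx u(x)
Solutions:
 u(x) = -sqrt(C1 + x^2)
 u(x) = sqrt(C1 + x^2)


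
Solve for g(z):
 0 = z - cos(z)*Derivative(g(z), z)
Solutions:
 g(z) = C1 + Integral(z/cos(z), z)


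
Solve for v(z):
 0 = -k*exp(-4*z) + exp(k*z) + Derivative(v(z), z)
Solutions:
 v(z) = C1 - k*exp(-4*z)/4 - exp(k*z)/k


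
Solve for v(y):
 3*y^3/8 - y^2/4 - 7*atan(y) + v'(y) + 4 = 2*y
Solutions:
 v(y) = C1 - 3*y^4/32 + y^3/12 + y^2 + 7*y*atan(y) - 4*y - 7*log(y^2 + 1)/2


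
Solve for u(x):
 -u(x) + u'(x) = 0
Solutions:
 u(x) = C1*exp(x)


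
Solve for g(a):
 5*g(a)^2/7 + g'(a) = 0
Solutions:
 g(a) = 7/(C1 + 5*a)


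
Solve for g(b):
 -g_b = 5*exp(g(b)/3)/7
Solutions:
 g(b) = 3*log(1/(C1 + 5*b)) + 3*log(21)


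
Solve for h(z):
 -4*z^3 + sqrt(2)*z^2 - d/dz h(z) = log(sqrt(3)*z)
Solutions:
 h(z) = C1 - z^4 + sqrt(2)*z^3/3 - z*log(z) - z*log(3)/2 + z


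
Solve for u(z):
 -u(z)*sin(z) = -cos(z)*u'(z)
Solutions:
 u(z) = C1/cos(z)


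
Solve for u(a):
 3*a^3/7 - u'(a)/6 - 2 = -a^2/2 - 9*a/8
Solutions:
 u(a) = C1 + 9*a^4/14 + a^3 + 27*a^2/8 - 12*a


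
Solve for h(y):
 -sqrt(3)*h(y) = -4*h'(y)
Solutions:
 h(y) = C1*exp(sqrt(3)*y/4)


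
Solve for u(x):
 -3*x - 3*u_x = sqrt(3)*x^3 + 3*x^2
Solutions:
 u(x) = C1 - sqrt(3)*x^4/12 - x^3/3 - x^2/2


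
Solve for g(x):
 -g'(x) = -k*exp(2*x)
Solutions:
 g(x) = C1 + k*exp(2*x)/2


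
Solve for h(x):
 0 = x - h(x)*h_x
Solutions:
 h(x) = -sqrt(C1 + x^2)
 h(x) = sqrt(C1 + x^2)


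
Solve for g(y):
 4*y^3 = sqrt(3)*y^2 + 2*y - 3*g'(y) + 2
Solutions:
 g(y) = C1 - y^4/3 + sqrt(3)*y^3/9 + y^2/3 + 2*y/3


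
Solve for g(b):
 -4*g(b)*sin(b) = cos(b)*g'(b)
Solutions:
 g(b) = C1*cos(b)^4


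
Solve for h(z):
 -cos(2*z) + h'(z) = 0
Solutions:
 h(z) = C1 + sin(2*z)/2


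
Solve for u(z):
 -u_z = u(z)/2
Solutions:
 u(z) = C1*exp(-z/2)


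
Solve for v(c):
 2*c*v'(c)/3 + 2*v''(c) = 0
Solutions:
 v(c) = C1 + C2*erf(sqrt(6)*c/6)


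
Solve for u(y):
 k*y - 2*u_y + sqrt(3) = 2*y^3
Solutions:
 u(y) = C1 + k*y^2/4 - y^4/4 + sqrt(3)*y/2


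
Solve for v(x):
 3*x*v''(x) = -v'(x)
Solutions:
 v(x) = C1 + C2*x^(2/3)


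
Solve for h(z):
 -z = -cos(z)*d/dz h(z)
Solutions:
 h(z) = C1 + Integral(z/cos(z), z)


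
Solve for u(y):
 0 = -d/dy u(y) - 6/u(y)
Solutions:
 u(y) = -sqrt(C1 - 12*y)
 u(y) = sqrt(C1 - 12*y)


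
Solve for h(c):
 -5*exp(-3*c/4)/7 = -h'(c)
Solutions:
 h(c) = C1 - 20*exp(-3*c/4)/21


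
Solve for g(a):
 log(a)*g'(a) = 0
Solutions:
 g(a) = C1


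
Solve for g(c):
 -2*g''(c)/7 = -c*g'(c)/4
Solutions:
 g(c) = C1 + C2*erfi(sqrt(7)*c/4)


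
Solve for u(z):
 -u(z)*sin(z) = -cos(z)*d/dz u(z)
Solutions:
 u(z) = C1/cos(z)


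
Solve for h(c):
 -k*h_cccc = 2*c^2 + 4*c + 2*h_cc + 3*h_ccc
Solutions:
 h(c) = C1 + C2*c + C3*exp(c*(sqrt(9 - 8*k) - 3)/(2*k)) + C4*exp(-c*(sqrt(9 - 8*k) + 3)/(2*k)) - c^4/12 + c^3/6 + c^2*(2*k - 3)/4


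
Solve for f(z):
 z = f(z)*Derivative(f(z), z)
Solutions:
 f(z) = -sqrt(C1 + z^2)
 f(z) = sqrt(C1 + z^2)


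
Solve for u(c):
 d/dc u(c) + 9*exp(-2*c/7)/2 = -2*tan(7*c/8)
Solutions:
 u(c) = C1 - 8*log(tan(7*c/8)^2 + 1)/7 + 63*exp(-2*c/7)/4


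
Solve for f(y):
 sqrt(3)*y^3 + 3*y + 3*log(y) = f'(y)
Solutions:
 f(y) = C1 + sqrt(3)*y^4/4 + 3*y^2/2 + 3*y*log(y) - 3*y


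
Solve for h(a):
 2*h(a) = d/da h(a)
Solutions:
 h(a) = C1*exp(2*a)


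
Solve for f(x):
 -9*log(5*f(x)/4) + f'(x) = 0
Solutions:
 Integral(1/(-log(_y) - log(5) + 2*log(2)), (_y, f(x)))/9 = C1 - x


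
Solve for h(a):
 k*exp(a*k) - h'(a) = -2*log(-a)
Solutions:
 h(a) = C1 + 2*a*log(-a) - 2*a + exp(a*k)


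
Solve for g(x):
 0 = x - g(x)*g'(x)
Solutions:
 g(x) = -sqrt(C1 + x^2)
 g(x) = sqrt(C1 + x^2)


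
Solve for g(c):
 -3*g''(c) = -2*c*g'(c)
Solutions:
 g(c) = C1 + C2*erfi(sqrt(3)*c/3)


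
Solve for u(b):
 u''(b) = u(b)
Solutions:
 u(b) = C1*exp(-b) + C2*exp(b)


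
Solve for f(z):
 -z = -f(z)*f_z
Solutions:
 f(z) = -sqrt(C1 + z^2)
 f(z) = sqrt(C1 + z^2)


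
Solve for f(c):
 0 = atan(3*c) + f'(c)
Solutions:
 f(c) = C1 - c*atan(3*c) + log(9*c^2 + 1)/6


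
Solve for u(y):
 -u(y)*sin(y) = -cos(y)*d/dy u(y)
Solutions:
 u(y) = C1/cos(y)


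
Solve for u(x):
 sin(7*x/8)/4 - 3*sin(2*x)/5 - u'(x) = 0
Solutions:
 u(x) = C1 - 2*cos(7*x/8)/7 + 3*cos(2*x)/10


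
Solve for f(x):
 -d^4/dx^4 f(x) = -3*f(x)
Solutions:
 f(x) = C1*exp(-3^(1/4)*x) + C2*exp(3^(1/4)*x) + C3*sin(3^(1/4)*x) + C4*cos(3^(1/4)*x)


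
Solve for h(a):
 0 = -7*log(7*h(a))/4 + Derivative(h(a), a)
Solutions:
 -4*Integral(1/(log(_y) + log(7)), (_y, h(a)))/7 = C1 - a


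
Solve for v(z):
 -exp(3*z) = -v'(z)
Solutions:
 v(z) = C1 + exp(3*z)/3


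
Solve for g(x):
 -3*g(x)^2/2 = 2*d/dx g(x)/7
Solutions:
 g(x) = 4/(C1 + 21*x)


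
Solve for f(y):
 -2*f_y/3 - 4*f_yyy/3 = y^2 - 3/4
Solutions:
 f(y) = C1 + C2*sin(sqrt(2)*y/2) + C3*cos(sqrt(2)*y/2) - y^3/2 + 57*y/8


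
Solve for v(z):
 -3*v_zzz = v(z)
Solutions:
 v(z) = C3*exp(-3^(2/3)*z/3) + (C1*sin(3^(1/6)*z/2) + C2*cos(3^(1/6)*z/2))*exp(3^(2/3)*z/6)


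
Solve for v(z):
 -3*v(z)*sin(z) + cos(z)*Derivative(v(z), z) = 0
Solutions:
 v(z) = C1/cos(z)^3


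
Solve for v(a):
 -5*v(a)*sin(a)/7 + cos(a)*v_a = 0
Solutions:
 v(a) = C1/cos(a)^(5/7)


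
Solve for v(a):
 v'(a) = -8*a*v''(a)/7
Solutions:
 v(a) = C1 + C2*a^(1/8)


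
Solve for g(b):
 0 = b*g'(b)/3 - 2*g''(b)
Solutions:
 g(b) = C1 + C2*erfi(sqrt(3)*b/6)


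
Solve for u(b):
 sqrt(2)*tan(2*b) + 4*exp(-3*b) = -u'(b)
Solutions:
 u(b) = C1 - sqrt(2)*log(tan(2*b)^2 + 1)/4 + 4*exp(-3*b)/3


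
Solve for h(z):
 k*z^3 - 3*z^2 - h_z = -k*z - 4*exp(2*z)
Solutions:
 h(z) = C1 + k*z^4/4 + k*z^2/2 - z^3 + 2*exp(2*z)


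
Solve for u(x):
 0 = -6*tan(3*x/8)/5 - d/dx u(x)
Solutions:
 u(x) = C1 + 16*log(cos(3*x/8))/5


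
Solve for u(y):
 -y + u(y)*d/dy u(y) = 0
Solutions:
 u(y) = -sqrt(C1 + y^2)
 u(y) = sqrt(C1 + y^2)


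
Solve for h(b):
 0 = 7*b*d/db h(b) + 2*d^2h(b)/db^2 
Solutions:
 h(b) = C1 + C2*erf(sqrt(7)*b/2)


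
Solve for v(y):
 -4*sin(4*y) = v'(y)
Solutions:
 v(y) = C1 + cos(4*y)


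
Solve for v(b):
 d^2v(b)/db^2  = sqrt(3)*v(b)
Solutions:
 v(b) = C1*exp(-3^(1/4)*b) + C2*exp(3^(1/4)*b)


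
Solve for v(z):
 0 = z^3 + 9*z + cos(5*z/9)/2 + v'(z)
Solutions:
 v(z) = C1 - z^4/4 - 9*z^2/2 - 9*sin(5*z/9)/10


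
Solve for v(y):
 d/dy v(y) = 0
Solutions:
 v(y) = C1


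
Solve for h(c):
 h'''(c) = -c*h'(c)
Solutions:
 h(c) = C1 + Integral(C2*airyai(-c) + C3*airybi(-c), c)


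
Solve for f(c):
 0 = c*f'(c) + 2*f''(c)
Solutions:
 f(c) = C1 + C2*erf(c/2)


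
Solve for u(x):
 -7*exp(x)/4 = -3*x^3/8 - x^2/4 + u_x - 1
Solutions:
 u(x) = C1 + 3*x^4/32 + x^3/12 + x - 7*exp(x)/4


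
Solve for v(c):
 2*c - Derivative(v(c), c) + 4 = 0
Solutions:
 v(c) = C1 + c^2 + 4*c


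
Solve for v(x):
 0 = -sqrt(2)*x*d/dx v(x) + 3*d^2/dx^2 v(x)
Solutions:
 v(x) = C1 + C2*erfi(2^(3/4)*sqrt(3)*x/6)


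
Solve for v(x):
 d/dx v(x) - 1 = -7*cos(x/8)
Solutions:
 v(x) = C1 + x - 56*sin(x/8)


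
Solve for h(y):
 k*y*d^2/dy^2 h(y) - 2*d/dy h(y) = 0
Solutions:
 h(y) = C1 + y^(((re(k) + 2)*re(k) + im(k)^2)/(re(k)^2 + im(k)^2))*(C2*sin(2*log(y)*Abs(im(k))/(re(k)^2 + im(k)^2)) + C3*cos(2*log(y)*im(k)/(re(k)^2 + im(k)^2)))


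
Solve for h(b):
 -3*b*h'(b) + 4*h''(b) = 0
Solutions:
 h(b) = C1 + C2*erfi(sqrt(6)*b/4)


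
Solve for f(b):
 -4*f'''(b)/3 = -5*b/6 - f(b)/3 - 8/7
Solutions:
 f(b) = C3*exp(2^(1/3)*b/2) - 5*b/2 + (C1*sin(2^(1/3)*sqrt(3)*b/4) + C2*cos(2^(1/3)*sqrt(3)*b/4))*exp(-2^(1/3)*b/4) - 24/7


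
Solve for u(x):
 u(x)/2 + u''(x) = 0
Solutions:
 u(x) = C1*sin(sqrt(2)*x/2) + C2*cos(sqrt(2)*x/2)


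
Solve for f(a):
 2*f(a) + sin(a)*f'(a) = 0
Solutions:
 f(a) = C1*(cos(a) + 1)/(cos(a) - 1)


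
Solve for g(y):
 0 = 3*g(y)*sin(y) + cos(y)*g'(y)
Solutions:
 g(y) = C1*cos(y)^3


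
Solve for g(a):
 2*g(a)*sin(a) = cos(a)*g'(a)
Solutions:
 g(a) = C1/cos(a)^2


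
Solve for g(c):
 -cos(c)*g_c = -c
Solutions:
 g(c) = C1 + Integral(c/cos(c), c)


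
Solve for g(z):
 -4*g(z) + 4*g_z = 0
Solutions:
 g(z) = C1*exp(z)


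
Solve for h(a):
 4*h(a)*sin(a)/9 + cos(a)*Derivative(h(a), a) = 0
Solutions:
 h(a) = C1*cos(a)^(4/9)


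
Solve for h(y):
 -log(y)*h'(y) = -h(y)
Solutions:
 h(y) = C1*exp(li(y))


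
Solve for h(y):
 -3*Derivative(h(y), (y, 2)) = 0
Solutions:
 h(y) = C1 + C2*y


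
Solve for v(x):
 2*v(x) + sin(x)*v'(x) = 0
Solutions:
 v(x) = C1*(cos(x) + 1)/(cos(x) - 1)


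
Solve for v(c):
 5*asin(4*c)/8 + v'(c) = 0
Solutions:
 v(c) = C1 - 5*c*asin(4*c)/8 - 5*sqrt(1 - 16*c^2)/32


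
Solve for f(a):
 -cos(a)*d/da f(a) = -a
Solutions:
 f(a) = C1 + Integral(a/cos(a), a)


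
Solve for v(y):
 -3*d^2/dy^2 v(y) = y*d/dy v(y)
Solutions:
 v(y) = C1 + C2*erf(sqrt(6)*y/6)


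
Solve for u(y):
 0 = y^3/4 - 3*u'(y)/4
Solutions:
 u(y) = C1 + y^4/12


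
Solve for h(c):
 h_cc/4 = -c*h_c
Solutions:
 h(c) = C1 + C2*erf(sqrt(2)*c)


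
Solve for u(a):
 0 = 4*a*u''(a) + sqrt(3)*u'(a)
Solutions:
 u(a) = C1 + C2*a^(1 - sqrt(3)/4)


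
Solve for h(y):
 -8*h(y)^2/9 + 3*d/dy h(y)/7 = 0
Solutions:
 h(y) = -27/(C1 + 56*y)


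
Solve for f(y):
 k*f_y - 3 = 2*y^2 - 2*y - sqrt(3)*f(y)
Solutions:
 f(y) = C1*exp(-sqrt(3)*y/k) + 4*sqrt(3)*k^2/9 - 4*k*y/3 + 2*k/3 + 2*sqrt(3)*y^2/3 - 2*sqrt(3)*y/3 + sqrt(3)


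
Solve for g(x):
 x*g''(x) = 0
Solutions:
 g(x) = C1 + C2*x


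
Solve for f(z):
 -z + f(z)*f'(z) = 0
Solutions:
 f(z) = -sqrt(C1 + z^2)
 f(z) = sqrt(C1 + z^2)


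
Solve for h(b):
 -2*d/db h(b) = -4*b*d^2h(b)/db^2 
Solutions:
 h(b) = C1 + C2*b^(3/2)


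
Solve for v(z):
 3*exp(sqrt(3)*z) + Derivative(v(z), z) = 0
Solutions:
 v(z) = C1 - sqrt(3)*exp(sqrt(3)*z)


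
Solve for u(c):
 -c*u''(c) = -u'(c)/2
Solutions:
 u(c) = C1 + C2*c^(3/2)


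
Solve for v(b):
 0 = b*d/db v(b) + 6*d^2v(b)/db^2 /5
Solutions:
 v(b) = C1 + C2*erf(sqrt(15)*b/6)


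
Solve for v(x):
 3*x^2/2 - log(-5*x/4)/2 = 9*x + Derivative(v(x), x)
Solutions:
 v(x) = C1 + x^3/2 - 9*x^2/2 - x*log(-x)/2 + x*(-log(5)/2 + 1/2 + log(2))


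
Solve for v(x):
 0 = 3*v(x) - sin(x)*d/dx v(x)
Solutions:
 v(x) = C1*(cos(x) - 1)^(3/2)/(cos(x) + 1)^(3/2)


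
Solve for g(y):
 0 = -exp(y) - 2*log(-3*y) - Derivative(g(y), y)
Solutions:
 g(y) = C1 - 2*y*log(-y) + 2*y*(1 - log(3)) - exp(y)


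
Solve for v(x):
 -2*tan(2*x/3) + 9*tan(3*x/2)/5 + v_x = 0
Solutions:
 v(x) = C1 - 3*log(cos(2*x/3)) + 6*log(cos(3*x/2))/5


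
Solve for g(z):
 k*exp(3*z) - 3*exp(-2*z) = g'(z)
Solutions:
 g(z) = C1 + k*exp(3*z)/3 + 3*exp(-2*z)/2


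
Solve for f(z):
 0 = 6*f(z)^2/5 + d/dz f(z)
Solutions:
 f(z) = 5/(C1 + 6*z)


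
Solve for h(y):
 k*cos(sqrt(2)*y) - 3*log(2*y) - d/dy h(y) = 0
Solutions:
 h(y) = C1 + sqrt(2)*k*sin(sqrt(2)*y)/2 - 3*y*log(y) - 3*y*log(2) + 3*y


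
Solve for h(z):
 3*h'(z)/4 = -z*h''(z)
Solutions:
 h(z) = C1 + C2*z^(1/4)


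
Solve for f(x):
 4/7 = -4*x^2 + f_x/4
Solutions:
 f(x) = C1 + 16*x^3/3 + 16*x/7


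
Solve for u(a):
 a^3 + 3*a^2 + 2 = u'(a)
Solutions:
 u(a) = C1 + a^4/4 + a^3 + 2*a


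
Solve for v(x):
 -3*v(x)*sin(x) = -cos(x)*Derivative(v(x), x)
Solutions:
 v(x) = C1/cos(x)^3


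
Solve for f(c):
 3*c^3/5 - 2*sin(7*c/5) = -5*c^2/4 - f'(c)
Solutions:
 f(c) = C1 - 3*c^4/20 - 5*c^3/12 - 10*cos(7*c/5)/7


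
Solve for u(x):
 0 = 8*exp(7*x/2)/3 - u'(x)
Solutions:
 u(x) = C1 + 16*exp(7*x/2)/21


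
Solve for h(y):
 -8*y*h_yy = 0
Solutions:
 h(y) = C1 + C2*y


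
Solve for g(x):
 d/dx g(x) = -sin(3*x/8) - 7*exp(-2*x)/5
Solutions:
 g(x) = C1 + 8*cos(3*x/8)/3 + 7*exp(-2*x)/10


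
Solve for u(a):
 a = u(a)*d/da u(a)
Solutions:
 u(a) = -sqrt(C1 + a^2)
 u(a) = sqrt(C1 + a^2)


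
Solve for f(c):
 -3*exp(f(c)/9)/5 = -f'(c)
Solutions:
 f(c) = 9*log(-1/(C1 + 3*c)) + 9*log(45)


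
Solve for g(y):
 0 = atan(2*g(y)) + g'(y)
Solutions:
 Integral(1/atan(2*_y), (_y, g(y))) = C1 - y


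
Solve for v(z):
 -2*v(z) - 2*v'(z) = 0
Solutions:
 v(z) = C1*exp(-z)


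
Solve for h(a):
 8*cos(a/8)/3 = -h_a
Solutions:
 h(a) = C1 - 64*sin(a/8)/3


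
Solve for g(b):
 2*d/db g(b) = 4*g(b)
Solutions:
 g(b) = C1*exp(2*b)


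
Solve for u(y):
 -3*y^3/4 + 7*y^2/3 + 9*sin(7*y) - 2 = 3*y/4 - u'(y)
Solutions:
 u(y) = C1 + 3*y^4/16 - 7*y^3/9 + 3*y^2/8 + 2*y + 9*cos(7*y)/7


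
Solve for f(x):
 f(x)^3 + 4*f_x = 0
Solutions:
 f(x) = -sqrt(2)*sqrt(-1/(C1 - x))
 f(x) = sqrt(2)*sqrt(-1/(C1 - x))


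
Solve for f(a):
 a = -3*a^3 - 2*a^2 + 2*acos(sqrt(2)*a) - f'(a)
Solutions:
 f(a) = C1 - 3*a^4/4 - 2*a^3/3 - a^2/2 + 2*a*acos(sqrt(2)*a) - sqrt(2)*sqrt(1 - 2*a^2)


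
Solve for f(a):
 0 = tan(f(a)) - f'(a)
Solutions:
 f(a) = pi - asin(C1*exp(a))
 f(a) = asin(C1*exp(a))


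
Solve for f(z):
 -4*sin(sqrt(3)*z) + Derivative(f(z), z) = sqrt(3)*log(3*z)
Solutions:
 f(z) = C1 + sqrt(3)*z*(log(z) - 1) + sqrt(3)*z*log(3) - 4*sqrt(3)*cos(sqrt(3)*z)/3


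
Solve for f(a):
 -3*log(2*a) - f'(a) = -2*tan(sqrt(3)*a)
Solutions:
 f(a) = C1 - 3*a*log(a) - 3*a*log(2) + 3*a - 2*sqrt(3)*log(cos(sqrt(3)*a))/3


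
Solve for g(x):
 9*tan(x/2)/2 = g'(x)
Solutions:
 g(x) = C1 - 9*log(cos(x/2))


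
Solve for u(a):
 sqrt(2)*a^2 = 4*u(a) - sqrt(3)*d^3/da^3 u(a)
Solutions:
 u(a) = C3*exp(2^(2/3)*3^(5/6)*a/3) + sqrt(2)*a^2/4 + (C1*sin(2^(2/3)*3^(1/3)*a/2) + C2*cos(2^(2/3)*3^(1/3)*a/2))*exp(-2^(2/3)*3^(5/6)*a/6)


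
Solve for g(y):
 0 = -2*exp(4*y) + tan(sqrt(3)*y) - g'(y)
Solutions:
 g(y) = C1 - exp(4*y)/2 - sqrt(3)*log(cos(sqrt(3)*y))/3


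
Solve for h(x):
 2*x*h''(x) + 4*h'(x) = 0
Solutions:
 h(x) = C1 + C2/x


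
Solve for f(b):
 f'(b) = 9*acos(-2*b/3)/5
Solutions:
 f(b) = C1 + 9*b*acos(-2*b/3)/5 + 9*sqrt(9 - 4*b^2)/10


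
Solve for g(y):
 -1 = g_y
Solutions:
 g(y) = C1 - y


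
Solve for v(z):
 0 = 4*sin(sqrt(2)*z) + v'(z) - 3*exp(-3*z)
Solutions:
 v(z) = C1 + 2*sqrt(2)*cos(sqrt(2)*z) - exp(-3*z)


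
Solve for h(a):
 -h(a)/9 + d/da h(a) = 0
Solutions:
 h(a) = C1*exp(a/9)


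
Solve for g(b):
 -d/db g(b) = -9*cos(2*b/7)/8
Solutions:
 g(b) = C1 + 63*sin(2*b/7)/16


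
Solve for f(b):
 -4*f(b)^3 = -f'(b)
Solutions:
 f(b) = -sqrt(2)*sqrt(-1/(C1 + 4*b))/2
 f(b) = sqrt(2)*sqrt(-1/(C1 + 4*b))/2


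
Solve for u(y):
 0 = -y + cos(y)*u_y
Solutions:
 u(y) = C1 + Integral(y/cos(y), y)


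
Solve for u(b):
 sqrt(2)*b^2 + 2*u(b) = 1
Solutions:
 u(b) = -sqrt(2)*b^2/2 + 1/2


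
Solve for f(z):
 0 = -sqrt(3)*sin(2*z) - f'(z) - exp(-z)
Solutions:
 f(z) = C1 + sqrt(3)*cos(2*z)/2 + exp(-z)


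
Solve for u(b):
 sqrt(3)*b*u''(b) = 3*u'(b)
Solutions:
 u(b) = C1 + C2*b^(1 + sqrt(3))


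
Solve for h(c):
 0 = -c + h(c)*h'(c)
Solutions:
 h(c) = -sqrt(C1 + c^2)
 h(c) = sqrt(C1 + c^2)


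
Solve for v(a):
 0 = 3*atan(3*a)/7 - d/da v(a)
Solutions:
 v(a) = C1 + 3*a*atan(3*a)/7 - log(9*a^2 + 1)/14


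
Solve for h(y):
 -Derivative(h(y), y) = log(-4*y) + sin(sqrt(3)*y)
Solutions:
 h(y) = C1 - y*log(-y) - 2*y*log(2) + y + sqrt(3)*cos(sqrt(3)*y)/3


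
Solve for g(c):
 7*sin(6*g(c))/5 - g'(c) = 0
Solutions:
 -7*c/5 + log(cos(6*g(c)) - 1)/12 - log(cos(6*g(c)) + 1)/12 = C1


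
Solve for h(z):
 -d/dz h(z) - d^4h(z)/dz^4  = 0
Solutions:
 h(z) = C1 + C4*exp(-z) + (C2*sin(sqrt(3)*z/2) + C3*cos(sqrt(3)*z/2))*exp(z/2)


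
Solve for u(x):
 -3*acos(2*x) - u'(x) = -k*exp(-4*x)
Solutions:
 u(x) = C1 - k*exp(-4*x)/4 - 3*x*acos(2*x) + 3*sqrt(1 - 4*x^2)/2


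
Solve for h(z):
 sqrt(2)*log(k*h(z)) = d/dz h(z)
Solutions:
 li(k*h(z))/k = C1 + sqrt(2)*z


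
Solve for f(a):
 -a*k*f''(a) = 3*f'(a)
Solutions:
 f(a) = C1 + a^(((re(k) - 3)*re(k) + im(k)^2)/(re(k)^2 + im(k)^2))*(C2*sin(3*log(a)*Abs(im(k))/(re(k)^2 + im(k)^2)) + C3*cos(3*log(a)*im(k)/(re(k)^2 + im(k)^2)))


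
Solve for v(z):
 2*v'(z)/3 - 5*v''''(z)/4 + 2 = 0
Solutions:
 v(z) = C1 + C4*exp(2*15^(2/3)*z/15) - 3*z + (C2*sin(3^(1/6)*5^(2/3)*z/5) + C3*cos(3^(1/6)*5^(2/3)*z/5))*exp(-15^(2/3)*z/15)


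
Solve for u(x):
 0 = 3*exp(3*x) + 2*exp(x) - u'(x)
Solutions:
 u(x) = C1 + exp(3*x) + 2*exp(x)


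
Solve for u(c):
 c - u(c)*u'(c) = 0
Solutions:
 u(c) = -sqrt(C1 + c^2)
 u(c) = sqrt(C1 + c^2)


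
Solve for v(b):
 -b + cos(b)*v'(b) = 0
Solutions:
 v(b) = C1 + Integral(b/cos(b), b)


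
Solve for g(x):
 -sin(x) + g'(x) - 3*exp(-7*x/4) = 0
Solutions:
 g(x) = C1 - cos(x) - 12*exp(-7*x/4)/7


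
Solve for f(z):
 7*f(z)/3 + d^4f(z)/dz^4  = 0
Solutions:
 f(z) = (C1*sin(sqrt(2)*3^(3/4)*7^(1/4)*z/6) + C2*cos(sqrt(2)*3^(3/4)*7^(1/4)*z/6))*exp(-sqrt(2)*3^(3/4)*7^(1/4)*z/6) + (C3*sin(sqrt(2)*3^(3/4)*7^(1/4)*z/6) + C4*cos(sqrt(2)*3^(3/4)*7^(1/4)*z/6))*exp(sqrt(2)*3^(3/4)*7^(1/4)*z/6)


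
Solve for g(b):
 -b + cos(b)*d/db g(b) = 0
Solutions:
 g(b) = C1 + Integral(b/cos(b), b)


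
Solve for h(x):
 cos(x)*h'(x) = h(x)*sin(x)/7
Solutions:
 h(x) = C1/cos(x)^(1/7)


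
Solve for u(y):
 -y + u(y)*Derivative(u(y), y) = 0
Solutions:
 u(y) = -sqrt(C1 + y^2)
 u(y) = sqrt(C1 + y^2)


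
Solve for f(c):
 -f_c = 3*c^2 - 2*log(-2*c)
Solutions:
 f(c) = C1 - c^3 + 2*c*log(-c) + 2*c*(-1 + log(2))


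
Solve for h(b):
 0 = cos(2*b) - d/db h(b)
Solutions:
 h(b) = C1 + sin(2*b)/2


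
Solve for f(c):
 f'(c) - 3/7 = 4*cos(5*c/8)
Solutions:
 f(c) = C1 + 3*c/7 + 32*sin(5*c/8)/5


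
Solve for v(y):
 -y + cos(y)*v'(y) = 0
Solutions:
 v(y) = C1 + Integral(y/cos(y), y)


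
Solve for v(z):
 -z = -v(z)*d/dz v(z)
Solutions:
 v(z) = -sqrt(C1 + z^2)
 v(z) = sqrt(C1 + z^2)


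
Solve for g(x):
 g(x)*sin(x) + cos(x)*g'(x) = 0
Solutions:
 g(x) = C1*cos(x)


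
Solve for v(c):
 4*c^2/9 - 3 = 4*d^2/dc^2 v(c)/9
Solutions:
 v(c) = C1 + C2*c + c^4/12 - 27*c^2/8


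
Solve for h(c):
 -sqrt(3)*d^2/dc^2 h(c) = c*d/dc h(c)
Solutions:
 h(c) = C1 + C2*erf(sqrt(2)*3^(3/4)*c/6)


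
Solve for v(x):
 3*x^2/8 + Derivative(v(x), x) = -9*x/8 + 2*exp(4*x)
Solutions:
 v(x) = C1 - x^3/8 - 9*x^2/16 + exp(4*x)/2


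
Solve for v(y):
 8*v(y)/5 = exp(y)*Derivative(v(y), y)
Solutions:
 v(y) = C1*exp(-8*exp(-y)/5)


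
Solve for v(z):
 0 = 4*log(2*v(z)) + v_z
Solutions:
 Integral(1/(log(_y) + log(2)), (_y, v(z)))/4 = C1 - z


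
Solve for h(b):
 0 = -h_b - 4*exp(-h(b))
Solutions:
 h(b) = log(C1 - 4*b)


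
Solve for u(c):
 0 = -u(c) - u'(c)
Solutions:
 u(c) = C1*exp(-c)


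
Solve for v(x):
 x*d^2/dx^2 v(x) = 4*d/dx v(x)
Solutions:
 v(x) = C1 + C2*x^5


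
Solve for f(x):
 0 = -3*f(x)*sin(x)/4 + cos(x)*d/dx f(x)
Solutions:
 f(x) = C1/cos(x)^(3/4)


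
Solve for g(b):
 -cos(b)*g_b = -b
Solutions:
 g(b) = C1 + Integral(b/cos(b), b)


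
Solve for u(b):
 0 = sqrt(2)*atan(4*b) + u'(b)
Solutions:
 u(b) = C1 - sqrt(2)*(b*atan(4*b) - log(16*b^2 + 1)/8)


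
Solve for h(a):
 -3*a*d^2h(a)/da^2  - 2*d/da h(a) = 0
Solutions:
 h(a) = C1 + C2*a^(1/3)


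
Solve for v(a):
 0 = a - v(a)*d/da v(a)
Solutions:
 v(a) = -sqrt(C1 + a^2)
 v(a) = sqrt(C1 + a^2)


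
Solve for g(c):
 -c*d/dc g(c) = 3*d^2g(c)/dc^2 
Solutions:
 g(c) = C1 + C2*erf(sqrt(6)*c/6)


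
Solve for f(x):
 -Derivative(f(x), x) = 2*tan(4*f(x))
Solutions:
 f(x) = -asin(C1*exp(-8*x))/4 + pi/4
 f(x) = asin(C1*exp(-8*x))/4


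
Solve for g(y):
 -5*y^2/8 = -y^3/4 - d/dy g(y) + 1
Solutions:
 g(y) = C1 - y^4/16 + 5*y^3/24 + y


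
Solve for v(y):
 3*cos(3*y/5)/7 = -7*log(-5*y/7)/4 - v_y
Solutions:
 v(y) = C1 - 7*y*log(-y)/4 - 7*y*log(5)/4 + 7*y/4 + 7*y*log(7)/4 - 5*sin(3*y/5)/7


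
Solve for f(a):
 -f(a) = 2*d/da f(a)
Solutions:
 f(a) = C1*exp(-a/2)


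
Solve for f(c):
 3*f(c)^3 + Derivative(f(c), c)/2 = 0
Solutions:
 f(c) = -sqrt(2)*sqrt(-1/(C1 - 6*c))/2
 f(c) = sqrt(2)*sqrt(-1/(C1 - 6*c))/2


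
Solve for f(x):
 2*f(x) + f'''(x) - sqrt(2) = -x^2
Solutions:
 f(x) = C3*exp(-2^(1/3)*x) - x^2/2 + (C1*sin(2^(1/3)*sqrt(3)*x/2) + C2*cos(2^(1/3)*sqrt(3)*x/2))*exp(2^(1/3)*x/2) + sqrt(2)/2


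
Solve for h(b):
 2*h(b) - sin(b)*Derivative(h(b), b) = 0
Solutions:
 h(b) = C1*(cos(b) - 1)/(cos(b) + 1)


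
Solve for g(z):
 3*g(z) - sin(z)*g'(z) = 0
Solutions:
 g(z) = C1*(cos(z) - 1)^(3/2)/(cos(z) + 1)^(3/2)


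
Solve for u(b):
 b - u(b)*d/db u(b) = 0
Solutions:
 u(b) = -sqrt(C1 + b^2)
 u(b) = sqrt(C1 + b^2)


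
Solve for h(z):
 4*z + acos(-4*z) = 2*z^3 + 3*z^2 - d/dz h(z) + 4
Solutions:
 h(z) = C1 + z^4/2 + z^3 - 2*z^2 - z*acos(-4*z) + 4*z - sqrt(1 - 16*z^2)/4


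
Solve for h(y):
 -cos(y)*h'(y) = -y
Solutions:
 h(y) = C1 + Integral(y/cos(y), y)


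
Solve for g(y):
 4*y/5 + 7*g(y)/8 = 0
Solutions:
 g(y) = -32*y/35


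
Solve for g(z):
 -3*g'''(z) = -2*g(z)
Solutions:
 g(z) = C3*exp(2^(1/3)*3^(2/3)*z/3) + (C1*sin(2^(1/3)*3^(1/6)*z/2) + C2*cos(2^(1/3)*3^(1/6)*z/2))*exp(-2^(1/3)*3^(2/3)*z/6)


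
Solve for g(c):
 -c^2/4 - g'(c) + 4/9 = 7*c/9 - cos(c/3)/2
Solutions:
 g(c) = C1 - c^3/12 - 7*c^2/18 + 4*c/9 + 3*sin(c/3)/2


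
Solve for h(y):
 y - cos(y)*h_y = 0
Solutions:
 h(y) = C1 + Integral(y/cos(y), y)


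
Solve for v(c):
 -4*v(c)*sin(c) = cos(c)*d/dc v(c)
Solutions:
 v(c) = C1*cos(c)^4


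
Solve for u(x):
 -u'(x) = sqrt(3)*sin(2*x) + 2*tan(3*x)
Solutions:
 u(x) = C1 + 2*log(cos(3*x))/3 + sqrt(3)*cos(2*x)/2


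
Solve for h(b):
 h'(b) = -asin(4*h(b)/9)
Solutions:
 Integral(1/asin(4*_y/9), (_y, h(b))) = C1 - b


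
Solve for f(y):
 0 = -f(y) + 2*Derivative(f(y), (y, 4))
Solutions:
 f(y) = C1*exp(-2^(3/4)*y/2) + C2*exp(2^(3/4)*y/2) + C3*sin(2^(3/4)*y/2) + C4*cos(2^(3/4)*y/2)


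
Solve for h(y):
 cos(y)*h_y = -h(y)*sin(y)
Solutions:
 h(y) = C1*cos(y)


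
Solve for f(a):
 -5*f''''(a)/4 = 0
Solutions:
 f(a) = C1 + C2*a + C3*a^2 + C4*a^3


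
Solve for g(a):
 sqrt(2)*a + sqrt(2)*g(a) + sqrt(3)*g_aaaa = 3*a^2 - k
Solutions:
 g(a) = 3*sqrt(2)*a^2/2 - a - sqrt(2)*k/2 + (C1*sin(2^(5/8)*3^(7/8)*a/6) + C2*cos(2^(5/8)*3^(7/8)*a/6))*exp(-2^(5/8)*3^(7/8)*a/6) + (C3*sin(2^(5/8)*3^(7/8)*a/6) + C4*cos(2^(5/8)*3^(7/8)*a/6))*exp(2^(5/8)*3^(7/8)*a/6)


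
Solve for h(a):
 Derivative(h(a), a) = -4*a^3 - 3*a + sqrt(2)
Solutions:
 h(a) = C1 - a^4 - 3*a^2/2 + sqrt(2)*a


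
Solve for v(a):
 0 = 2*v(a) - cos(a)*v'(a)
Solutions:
 v(a) = C1*(sin(a) + 1)/(sin(a) - 1)


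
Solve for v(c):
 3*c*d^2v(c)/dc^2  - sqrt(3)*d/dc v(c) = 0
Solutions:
 v(c) = C1 + C2*c^(sqrt(3)/3 + 1)


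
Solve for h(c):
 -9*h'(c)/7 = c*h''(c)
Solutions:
 h(c) = C1 + C2/c^(2/7)


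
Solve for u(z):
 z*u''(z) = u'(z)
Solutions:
 u(z) = C1 + C2*z^2


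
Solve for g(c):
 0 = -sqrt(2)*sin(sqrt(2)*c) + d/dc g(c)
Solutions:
 g(c) = C1 - cos(sqrt(2)*c)


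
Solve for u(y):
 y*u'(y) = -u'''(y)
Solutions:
 u(y) = C1 + Integral(C2*airyai(-y) + C3*airybi(-y), y)


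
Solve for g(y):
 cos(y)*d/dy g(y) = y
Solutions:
 g(y) = C1 + Integral(y/cos(y), y)


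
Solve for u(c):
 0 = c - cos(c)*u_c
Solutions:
 u(c) = C1 + Integral(c/cos(c), c)


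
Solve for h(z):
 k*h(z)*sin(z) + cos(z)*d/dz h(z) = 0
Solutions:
 h(z) = C1*exp(k*log(cos(z)))


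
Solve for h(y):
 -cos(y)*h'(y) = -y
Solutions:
 h(y) = C1 + Integral(y/cos(y), y)


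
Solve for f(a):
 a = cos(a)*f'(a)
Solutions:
 f(a) = C1 + Integral(a/cos(a), a)


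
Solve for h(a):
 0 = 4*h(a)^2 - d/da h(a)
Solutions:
 h(a) = -1/(C1 + 4*a)


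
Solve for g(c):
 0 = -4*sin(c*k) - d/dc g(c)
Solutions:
 g(c) = C1 + 4*cos(c*k)/k


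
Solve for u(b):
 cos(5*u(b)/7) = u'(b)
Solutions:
 -b - 7*log(sin(5*u(b)/7) - 1)/10 + 7*log(sin(5*u(b)/7) + 1)/10 = C1


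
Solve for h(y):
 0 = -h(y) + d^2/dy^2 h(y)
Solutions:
 h(y) = C1*exp(-y) + C2*exp(y)


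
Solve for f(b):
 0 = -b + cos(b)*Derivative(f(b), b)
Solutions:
 f(b) = C1 + Integral(b/cos(b), b)


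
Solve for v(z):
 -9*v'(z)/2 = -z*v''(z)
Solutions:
 v(z) = C1 + C2*z^(11/2)


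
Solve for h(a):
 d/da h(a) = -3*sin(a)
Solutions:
 h(a) = C1 + 3*cos(a)


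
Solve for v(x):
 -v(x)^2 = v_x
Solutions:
 v(x) = 1/(C1 + x)


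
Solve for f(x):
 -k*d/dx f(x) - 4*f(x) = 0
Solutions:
 f(x) = C1*exp(-4*x/k)


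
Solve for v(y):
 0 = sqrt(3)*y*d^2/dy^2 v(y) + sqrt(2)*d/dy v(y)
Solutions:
 v(y) = C1 + C2*y^(1 - sqrt(6)/3)


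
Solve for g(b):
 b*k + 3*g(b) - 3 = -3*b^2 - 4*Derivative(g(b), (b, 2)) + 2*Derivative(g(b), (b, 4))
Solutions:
 g(b) = C1*exp(-b*sqrt(1 + sqrt(10)/2)) + C2*exp(b*sqrt(1 + sqrt(10)/2)) + C3*sin(b*sqrt(-1 + sqrt(10)/2)) + C4*cos(b*sqrt(-1 + sqrt(10)/2)) - b^2 - b*k/3 + 11/3


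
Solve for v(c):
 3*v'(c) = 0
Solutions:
 v(c) = C1


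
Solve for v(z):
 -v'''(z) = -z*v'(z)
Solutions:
 v(z) = C1 + Integral(C2*airyai(z) + C3*airybi(z), z)


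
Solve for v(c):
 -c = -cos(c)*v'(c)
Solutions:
 v(c) = C1 + Integral(c/cos(c), c)


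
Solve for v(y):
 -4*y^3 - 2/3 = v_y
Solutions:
 v(y) = C1 - y^4 - 2*y/3


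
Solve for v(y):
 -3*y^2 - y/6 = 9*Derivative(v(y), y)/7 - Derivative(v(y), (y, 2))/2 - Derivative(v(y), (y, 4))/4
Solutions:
 v(y) = C1 + C2*exp(-y*(-7*2^(2/3)*63^(1/3)/(81 + sqrt(6855))^(1/3) + 294^(1/3)*(81 + sqrt(6855))^(1/3))/42)*sin(3^(1/6)*y*(21*2^(2/3)*7^(1/3)/(81 + sqrt(6855))^(1/3) + 3^(2/3)*98^(1/3)*(81 + sqrt(6855))^(1/3))/42) + C3*exp(-y*(-7*2^(2/3)*63^(1/3)/(81 + sqrt(6855))^(1/3) + 294^(1/3)*(81 + sqrt(6855))^(1/3))/42)*cos(3^(1/6)*y*(21*2^(2/3)*7^(1/3)/(81 + sqrt(6855))^(1/3) + 3^(2/3)*98^(1/3)*(81 + sqrt(6855))^(1/3))/42) + C4*exp(y*(-7*2^(2/3)*63^(1/3)/(81 + sqrt(6855))^(1/3) + 294^(1/3)*(81 + sqrt(6855))^(1/3))/21) - 7*y^3/9 - 35*y^2/36 - 245*y/324


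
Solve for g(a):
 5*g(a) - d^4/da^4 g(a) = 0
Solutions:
 g(a) = C1*exp(-5^(1/4)*a) + C2*exp(5^(1/4)*a) + C3*sin(5^(1/4)*a) + C4*cos(5^(1/4)*a)


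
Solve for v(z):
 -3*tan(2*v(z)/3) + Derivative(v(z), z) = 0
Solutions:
 v(z) = -3*asin(C1*exp(2*z))/2 + 3*pi/2
 v(z) = 3*asin(C1*exp(2*z))/2


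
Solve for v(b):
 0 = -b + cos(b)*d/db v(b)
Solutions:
 v(b) = C1 + Integral(b/cos(b), b)


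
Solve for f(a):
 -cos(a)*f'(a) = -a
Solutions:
 f(a) = C1 + Integral(a/cos(a), a)


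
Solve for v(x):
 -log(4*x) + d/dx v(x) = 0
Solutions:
 v(x) = C1 + x*log(x) - x + x*log(4)


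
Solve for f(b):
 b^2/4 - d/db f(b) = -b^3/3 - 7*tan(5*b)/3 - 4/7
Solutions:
 f(b) = C1 + b^4/12 + b^3/12 + 4*b/7 - 7*log(cos(5*b))/15


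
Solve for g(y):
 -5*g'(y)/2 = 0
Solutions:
 g(y) = C1


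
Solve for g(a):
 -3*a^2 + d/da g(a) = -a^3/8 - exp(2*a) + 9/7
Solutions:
 g(a) = C1 - a^4/32 + a^3 + 9*a/7 - exp(2*a)/2


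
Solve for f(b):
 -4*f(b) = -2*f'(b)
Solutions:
 f(b) = C1*exp(2*b)


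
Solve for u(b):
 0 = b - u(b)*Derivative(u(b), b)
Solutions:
 u(b) = -sqrt(C1 + b^2)
 u(b) = sqrt(C1 + b^2)


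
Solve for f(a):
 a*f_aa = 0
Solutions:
 f(a) = C1 + C2*a


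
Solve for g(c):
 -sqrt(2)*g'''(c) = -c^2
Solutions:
 g(c) = C1 + C2*c + C3*c^2 + sqrt(2)*c^5/120


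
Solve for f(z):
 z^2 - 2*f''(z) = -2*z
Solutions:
 f(z) = C1 + C2*z + z^4/24 + z^3/6


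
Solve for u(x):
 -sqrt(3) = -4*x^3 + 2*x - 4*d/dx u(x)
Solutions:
 u(x) = C1 - x^4/4 + x^2/4 + sqrt(3)*x/4


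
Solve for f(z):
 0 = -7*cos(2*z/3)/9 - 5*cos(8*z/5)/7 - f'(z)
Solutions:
 f(z) = C1 - 7*sin(2*z/3)/6 - 25*sin(8*z/5)/56


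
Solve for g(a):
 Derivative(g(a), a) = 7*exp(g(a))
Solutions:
 g(a) = log(-1/(C1 + 7*a))


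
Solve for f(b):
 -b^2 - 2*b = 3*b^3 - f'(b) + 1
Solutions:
 f(b) = C1 + 3*b^4/4 + b^3/3 + b^2 + b


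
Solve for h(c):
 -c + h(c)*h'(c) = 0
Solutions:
 h(c) = -sqrt(C1 + c^2)
 h(c) = sqrt(C1 + c^2)


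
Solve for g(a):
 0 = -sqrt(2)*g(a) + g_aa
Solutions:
 g(a) = C1*exp(-2^(1/4)*a) + C2*exp(2^(1/4)*a)


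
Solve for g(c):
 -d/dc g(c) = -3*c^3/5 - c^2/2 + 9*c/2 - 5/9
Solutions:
 g(c) = C1 + 3*c^4/20 + c^3/6 - 9*c^2/4 + 5*c/9
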